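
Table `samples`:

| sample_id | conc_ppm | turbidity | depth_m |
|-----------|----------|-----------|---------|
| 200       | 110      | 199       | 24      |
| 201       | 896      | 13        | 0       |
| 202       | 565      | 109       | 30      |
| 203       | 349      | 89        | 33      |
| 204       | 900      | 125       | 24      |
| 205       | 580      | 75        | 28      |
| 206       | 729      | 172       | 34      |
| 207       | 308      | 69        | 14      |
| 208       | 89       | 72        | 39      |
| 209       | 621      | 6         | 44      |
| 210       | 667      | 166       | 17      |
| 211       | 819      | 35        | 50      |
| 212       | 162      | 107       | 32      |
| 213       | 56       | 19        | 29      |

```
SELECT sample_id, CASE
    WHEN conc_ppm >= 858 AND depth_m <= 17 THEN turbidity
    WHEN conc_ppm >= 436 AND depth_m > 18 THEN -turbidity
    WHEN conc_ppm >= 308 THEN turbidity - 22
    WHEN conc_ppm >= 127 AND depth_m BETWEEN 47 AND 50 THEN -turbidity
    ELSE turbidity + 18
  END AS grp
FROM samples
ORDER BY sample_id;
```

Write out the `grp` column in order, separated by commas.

sample_id=200: ELSE → 217
sample_id=201: conc_ppm >= 858 AND depth_m <= 17 → 13
sample_id=202: conc_ppm >= 436 AND depth_m > 18 → -109
sample_id=203: conc_ppm >= 308 → 67
sample_id=204: conc_ppm >= 436 AND depth_m > 18 → -125
sample_id=205: conc_ppm >= 436 AND depth_m > 18 → -75
sample_id=206: conc_ppm >= 436 AND depth_m > 18 → -172
sample_id=207: conc_ppm >= 308 → 47
sample_id=208: ELSE → 90
sample_id=209: conc_ppm >= 436 AND depth_m > 18 → -6
sample_id=210: conc_ppm >= 308 → 144
sample_id=211: conc_ppm >= 436 AND depth_m > 18 → -35
sample_id=212: ELSE → 125
sample_id=213: ELSE → 37

217, 13, -109, 67, -125, -75, -172, 47, 90, -6, 144, -35, 125, 37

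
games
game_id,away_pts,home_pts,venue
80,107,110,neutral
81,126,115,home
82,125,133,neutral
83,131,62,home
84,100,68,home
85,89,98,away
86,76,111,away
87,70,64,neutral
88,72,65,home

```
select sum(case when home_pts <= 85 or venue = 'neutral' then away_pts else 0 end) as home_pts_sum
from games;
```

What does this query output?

game_id=80: ✓ → 107
game_id=81: ✗
game_id=82: ✓ → 125
game_id=83: ✓ → 131
game_id=84: ✓ → 100
game_id=85: ✗
game_id=86: ✗
game_id=87: ✓ → 70
game_id=88: ✓ → 72
home_pts_sum = 107 + 125 + 131 + 100 + 70 + 72 = 605

605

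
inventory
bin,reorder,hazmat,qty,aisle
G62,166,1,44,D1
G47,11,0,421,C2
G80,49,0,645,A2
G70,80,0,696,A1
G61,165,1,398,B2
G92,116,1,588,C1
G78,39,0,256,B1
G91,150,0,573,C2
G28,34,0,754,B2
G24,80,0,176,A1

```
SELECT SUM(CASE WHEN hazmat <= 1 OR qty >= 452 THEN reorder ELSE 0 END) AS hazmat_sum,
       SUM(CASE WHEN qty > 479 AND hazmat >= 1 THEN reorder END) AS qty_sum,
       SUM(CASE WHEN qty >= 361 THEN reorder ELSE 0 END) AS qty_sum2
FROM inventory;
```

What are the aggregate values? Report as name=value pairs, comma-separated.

[hazmat_sum: hazmat <= 1 OR qty >= 452]
bin=G62: ✓ → 166
bin=G47: ✓ → 11
bin=G80: ✓ → 49
bin=G70: ✓ → 80
bin=G61: ✓ → 165
bin=G92: ✓ → 116
bin=G78: ✓ → 39
bin=G91: ✓ → 150
bin=G28: ✓ → 34
bin=G24: ✓ → 80
hazmat_sum = 166 + 11 + 49 + 80 + 165 + 116 + 39 + 150 + 34 + 80 = 890
—
[qty_sum: qty > 479 AND hazmat >= 1]
bin=G62: ✗
bin=G47: ✗
bin=G80: ✗
bin=G70: ✗
bin=G61: ✗
bin=G92: ✓ → 116
bin=G78: ✗
bin=G91: ✗
bin=G28: ✗
bin=G24: ✗
qty_sum = 116
—
[qty_sum2: qty >= 361]
bin=G62: ✗
bin=G47: ✓ → 11
bin=G80: ✓ → 49
bin=G70: ✓ → 80
bin=G61: ✓ → 165
bin=G92: ✓ → 116
bin=G78: ✗
bin=G91: ✓ → 150
bin=G28: ✓ → 34
bin=G24: ✗
qty_sum2 = 11 + 49 + 80 + 165 + 116 + 150 + 34 = 605

hazmat_sum=890, qty_sum=116, qty_sum2=605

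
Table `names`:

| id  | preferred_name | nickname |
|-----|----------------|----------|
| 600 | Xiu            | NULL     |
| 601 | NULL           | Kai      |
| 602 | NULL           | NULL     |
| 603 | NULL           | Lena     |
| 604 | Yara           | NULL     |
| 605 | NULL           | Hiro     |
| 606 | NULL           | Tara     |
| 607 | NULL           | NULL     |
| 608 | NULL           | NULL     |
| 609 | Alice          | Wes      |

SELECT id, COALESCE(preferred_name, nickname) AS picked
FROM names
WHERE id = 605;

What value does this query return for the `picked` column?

id = 605: preferred_name=NULL, nickname=Hiro.
preferred_name=NULL, nickname=Hiro → Hiro

Hiro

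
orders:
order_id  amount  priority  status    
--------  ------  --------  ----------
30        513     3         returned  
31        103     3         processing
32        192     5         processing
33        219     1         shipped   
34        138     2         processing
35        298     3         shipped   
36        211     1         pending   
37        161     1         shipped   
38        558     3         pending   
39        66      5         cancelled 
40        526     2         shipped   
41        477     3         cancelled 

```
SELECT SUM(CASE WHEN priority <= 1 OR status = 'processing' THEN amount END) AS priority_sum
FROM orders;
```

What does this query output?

order_id=30: ✗
order_id=31: ✓ → 103
order_id=32: ✓ → 192
order_id=33: ✓ → 219
order_id=34: ✓ → 138
order_id=35: ✗
order_id=36: ✓ → 211
order_id=37: ✓ → 161
order_id=38: ✗
order_id=39: ✗
order_id=40: ✗
order_id=41: ✗
priority_sum = 103 + 192 + 219 + 138 + 211 + 161 = 1024

1024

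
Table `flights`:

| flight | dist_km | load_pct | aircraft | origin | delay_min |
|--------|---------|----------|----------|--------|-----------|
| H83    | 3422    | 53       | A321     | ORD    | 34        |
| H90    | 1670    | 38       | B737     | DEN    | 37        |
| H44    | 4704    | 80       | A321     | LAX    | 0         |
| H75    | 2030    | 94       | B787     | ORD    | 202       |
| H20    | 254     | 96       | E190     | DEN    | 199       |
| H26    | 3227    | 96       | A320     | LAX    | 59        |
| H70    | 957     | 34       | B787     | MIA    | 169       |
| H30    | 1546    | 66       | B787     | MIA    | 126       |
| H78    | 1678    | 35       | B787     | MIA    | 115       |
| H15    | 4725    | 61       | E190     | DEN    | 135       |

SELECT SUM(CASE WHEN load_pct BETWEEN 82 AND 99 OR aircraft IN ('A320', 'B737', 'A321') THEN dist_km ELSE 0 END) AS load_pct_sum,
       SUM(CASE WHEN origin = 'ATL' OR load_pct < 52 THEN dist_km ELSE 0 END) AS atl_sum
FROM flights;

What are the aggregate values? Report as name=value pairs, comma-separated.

[load_pct_sum: load_pct BETWEEN 82 AND 99 OR aircraft IN ('A320', 'B737', 'A321')]
flight=H83: ✓ → 3422
flight=H90: ✓ → 1670
flight=H44: ✓ → 4704
flight=H75: ✓ → 2030
flight=H20: ✓ → 254
flight=H26: ✓ → 3227
flight=H70: ✗
flight=H30: ✗
flight=H78: ✗
flight=H15: ✗
load_pct_sum = 3422 + 1670 + 4704 + 2030 + 254 + 3227 = 15307
—
[atl_sum: origin = 'ATL' OR load_pct < 52]
flight=H83: ✗
flight=H90: ✓ → 1670
flight=H44: ✗
flight=H75: ✗
flight=H20: ✗
flight=H26: ✗
flight=H70: ✓ → 957
flight=H30: ✗
flight=H78: ✓ → 1678
flight=H15: ✗
atl_sum = 1670 + 957 + 1678 = 4305

load_pct_sum=15307, atl_sum=4305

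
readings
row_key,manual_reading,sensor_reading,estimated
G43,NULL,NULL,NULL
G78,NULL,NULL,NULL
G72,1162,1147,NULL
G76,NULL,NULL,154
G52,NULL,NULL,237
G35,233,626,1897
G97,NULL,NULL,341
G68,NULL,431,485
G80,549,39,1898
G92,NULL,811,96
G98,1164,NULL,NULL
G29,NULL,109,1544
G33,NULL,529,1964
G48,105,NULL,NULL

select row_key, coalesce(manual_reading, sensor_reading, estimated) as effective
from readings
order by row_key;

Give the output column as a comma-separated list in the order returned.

109, 529, 233, NULL, 105, 237, 431, 1162, 154, NULL, 549, 811, 341, 1164

row_key=G29: manual_reading=NULL, sensor_reading=109 → 109
row_key=G33: manual_reading=NULL, sensor_reading=529 → 529
row_key=G35: manual_reading=233 → 233
row_key=G43: manual_reading=NULL, sensor_reading=NULL, estimated=NULL (all NULL) → NULL
row_key=G48: manual_reading=105 → 105
row_key=G52: manual_reading=NULL, sensor_reading=NULL, estimated=237 → 237
row_key=G68: manual_reading=NULL, sensor_reading=431 → 431
row_key=G72: manual_reading=1162 → 1162
row_key=G76: manual_reading=NULL, sensor_reading=NULL, estimated=154 → 154
row_key=G78: manual_reading=NULL, sensor_reading=NULL, estimated=NULL (all NULL) → NULL
row_key=G80: manual_reading=549 → 549
row_key=G92: manual_reading=NULL, sensor_reading=811 → 811
row_key=G97: manual_reading=NULL, sensor_reading=NULL, estimated=341 → 341
row_key=G98: manual_reading=1164 → 1164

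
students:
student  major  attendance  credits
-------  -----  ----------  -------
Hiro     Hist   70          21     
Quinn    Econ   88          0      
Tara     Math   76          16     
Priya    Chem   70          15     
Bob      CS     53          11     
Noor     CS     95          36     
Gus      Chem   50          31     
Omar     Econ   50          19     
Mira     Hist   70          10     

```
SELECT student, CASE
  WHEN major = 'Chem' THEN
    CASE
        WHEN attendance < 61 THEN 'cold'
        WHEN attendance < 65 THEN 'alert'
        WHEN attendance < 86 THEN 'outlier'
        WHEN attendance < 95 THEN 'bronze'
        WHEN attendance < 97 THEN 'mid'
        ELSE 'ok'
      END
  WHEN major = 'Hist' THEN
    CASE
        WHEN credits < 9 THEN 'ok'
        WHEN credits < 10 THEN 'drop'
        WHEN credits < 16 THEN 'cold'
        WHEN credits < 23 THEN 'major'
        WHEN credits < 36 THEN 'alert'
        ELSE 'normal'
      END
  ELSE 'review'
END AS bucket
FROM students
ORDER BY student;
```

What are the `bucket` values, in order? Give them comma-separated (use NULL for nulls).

review, cold, major, cold, review, review, outlier, review, review

student=Bob: major='CS' → outer ELSE → review
student=Gus: major='Chem' → inner[attendance < 61] → cold
student=Hiro: major='Hist' → inner[credits < 23] → major
student=Mira: major='Hist' → inner[credits < 16] → cold
student=Noor: major='CS' → outer ELSE → review
student=Omar: major='Econ' → outer ELSE → review
student=Priya: major='Chem' → inner[attendance < 86] → outlier
student=Quinn: major='Econ' → outer ELSE → review
student=Tara: major='Math' → outer ELSE → review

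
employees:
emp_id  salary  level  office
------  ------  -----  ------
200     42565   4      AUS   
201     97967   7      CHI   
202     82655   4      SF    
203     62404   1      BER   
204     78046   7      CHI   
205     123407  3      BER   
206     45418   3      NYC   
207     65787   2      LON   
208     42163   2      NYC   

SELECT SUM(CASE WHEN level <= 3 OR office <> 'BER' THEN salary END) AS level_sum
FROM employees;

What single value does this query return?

emp_id=200: ✓ → 42565
emp_id=201: ✓ → 97967
emp_id=202: ✓ → 82655
emp_id=203: ✓ → 62404
emp_id=204: ✓ → 78046
emp_id=205: ✓ → 123407
emp_id=206: ✓ → 45418
emp_id=207: ✓ → 65787
emp_id=208: ✓ → 42163
level_sum = 42565 + 97967 + 82655 + 62404 + 78046 + 123407 + 45418 + 65787 + 42163 = 640412

640412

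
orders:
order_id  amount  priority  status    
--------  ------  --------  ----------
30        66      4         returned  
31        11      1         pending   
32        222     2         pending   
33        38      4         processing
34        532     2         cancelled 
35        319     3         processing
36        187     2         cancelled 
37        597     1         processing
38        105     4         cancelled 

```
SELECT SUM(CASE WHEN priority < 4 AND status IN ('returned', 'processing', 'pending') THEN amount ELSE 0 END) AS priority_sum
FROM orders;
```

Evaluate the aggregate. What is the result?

1149

order_id=30: ✗
order_id=31: ✓ → 11
order_id=32: ✓ → 222
order_id=33: ✗
order_id=34: ✗
order_id=35: ✓ → 319
order_id=36: ✗
order_id=37: ✓ → 597
order_id=38: ✗
priority_sum = 11 + 222 + 319 + 597 = 1149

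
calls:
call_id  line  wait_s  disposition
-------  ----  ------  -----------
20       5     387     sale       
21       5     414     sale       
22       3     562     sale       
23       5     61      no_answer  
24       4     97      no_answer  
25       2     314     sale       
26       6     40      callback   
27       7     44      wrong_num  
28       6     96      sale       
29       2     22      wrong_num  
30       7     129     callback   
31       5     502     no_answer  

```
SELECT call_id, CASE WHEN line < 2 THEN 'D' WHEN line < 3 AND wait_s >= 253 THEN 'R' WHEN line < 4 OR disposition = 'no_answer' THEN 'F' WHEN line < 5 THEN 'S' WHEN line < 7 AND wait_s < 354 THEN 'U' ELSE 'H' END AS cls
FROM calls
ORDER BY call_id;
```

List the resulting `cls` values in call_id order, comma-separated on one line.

H, H, F, F, F, R, U, H, U, F, H, F

call_id=20: ELSE → H
call_id=21: ELSE → H
call_id=22: line < 4 OR disposition = 'no_answer' → F
call_id=23: line < 4 OR disposition = 'no_answer' → F
call_id=24: line < 4 OR disposition = 'no_answer' → F
call_id=25: line < 3 AND wait_s >= 253 → R
call_id=26: line < 7 AND wait_s < 354 → U
call_id=27: ELSE → H
call_id=28: line < 7 AND wait_s < 354 → U
call_id=29: line < 4 OR disposition = 'no_answer' → F
call_id=30: ELSE → H
call_id=31: line < 4 OR disposition = 'no_answer' → F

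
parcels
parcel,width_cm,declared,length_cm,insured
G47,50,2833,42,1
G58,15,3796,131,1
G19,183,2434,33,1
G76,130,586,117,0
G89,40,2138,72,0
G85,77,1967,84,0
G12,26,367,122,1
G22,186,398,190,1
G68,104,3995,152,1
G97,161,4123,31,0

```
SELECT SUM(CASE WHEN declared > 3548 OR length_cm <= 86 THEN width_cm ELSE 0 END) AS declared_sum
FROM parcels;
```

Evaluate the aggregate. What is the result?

parcel=G47: ✓ → 50
parcel=G58: ✓ → 15
parcel=G19: ✓ → 183
parcel=G76: ✗
parcel=G89: ✓ → 40
parcel=G85: ✓ → 77
parcel=G12: ✗
parcel=G22: ✗
parcel=G68: ✓ → 104
parcel=G97: ✓ → 161
declared_sum = 50 + 15 + 183 + 40 + 77 + 104 + 161 = 630

630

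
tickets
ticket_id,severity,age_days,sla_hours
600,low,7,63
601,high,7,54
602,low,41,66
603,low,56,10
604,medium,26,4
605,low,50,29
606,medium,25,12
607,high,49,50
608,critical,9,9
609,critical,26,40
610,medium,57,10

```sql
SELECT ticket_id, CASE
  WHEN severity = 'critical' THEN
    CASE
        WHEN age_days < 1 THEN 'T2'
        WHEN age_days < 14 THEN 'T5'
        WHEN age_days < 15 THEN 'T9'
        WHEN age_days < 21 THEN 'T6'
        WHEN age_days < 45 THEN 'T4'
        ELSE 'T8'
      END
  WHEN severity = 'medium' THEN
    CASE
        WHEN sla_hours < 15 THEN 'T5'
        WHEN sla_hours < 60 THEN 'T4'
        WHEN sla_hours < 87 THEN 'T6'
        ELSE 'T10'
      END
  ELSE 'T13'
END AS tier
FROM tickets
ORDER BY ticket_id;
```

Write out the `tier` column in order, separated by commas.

ticket_id=600: severity='low' → outer ELSE → T13
ticket_id=601: severity='high' → outer ELSE → T13
ticket_id=602: severity='low' → outer ELSE → T13
ticket_id=603: severity='low' → outer ELSE → T13
ticket_id=604: severity='medium' → inner[sla_hours < 15] → T5
ticket_id=605: severity='low' → outer ELSE → T13
ticket_id=606: severity='medium' → inner[sla_hours < 15] → T5
ticket_id=607: severity='high' → outer ELSE → T13
ticket_id=608: severity='critical' → inner[age_days < 14] → T5
ticket_id=609: severity='critical' → inner[age_days < 45] → T4
ticket_id=610: severity='medium' → inner[sla_hours < 15] → T5

T13, T13, T13, T13, T5, T13, T5, T13, T5, T4, T5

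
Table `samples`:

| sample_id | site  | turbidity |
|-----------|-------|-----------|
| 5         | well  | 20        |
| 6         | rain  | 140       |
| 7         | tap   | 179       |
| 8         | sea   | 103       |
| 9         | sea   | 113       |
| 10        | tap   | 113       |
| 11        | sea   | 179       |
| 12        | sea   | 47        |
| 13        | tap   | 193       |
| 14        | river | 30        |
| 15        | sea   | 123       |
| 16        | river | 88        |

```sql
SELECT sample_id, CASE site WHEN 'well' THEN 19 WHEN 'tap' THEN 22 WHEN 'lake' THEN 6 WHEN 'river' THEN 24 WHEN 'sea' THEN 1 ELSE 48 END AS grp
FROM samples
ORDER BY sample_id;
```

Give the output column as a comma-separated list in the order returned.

sample_id=5: site='well' → 19
sample_id=6: ELSE → 48
sample_id=7: site='tap' → 22
sample_id=8: site='sea' → 1
sample_id=9: site='sea' → 1
sample_id=10: site='tap' → 22
sample_id=11: site='sea' → 1
sample_id=12: site='sea' → 1
sample_id=13: site='tap' → 22
sample_id=14: site='river' → 24
sample_id=15: site='sea' → 1
sample_id=16: site='river' → 24

19, 48, 22, 1, 1, 22, 1, 1, 22, 24, 1, 24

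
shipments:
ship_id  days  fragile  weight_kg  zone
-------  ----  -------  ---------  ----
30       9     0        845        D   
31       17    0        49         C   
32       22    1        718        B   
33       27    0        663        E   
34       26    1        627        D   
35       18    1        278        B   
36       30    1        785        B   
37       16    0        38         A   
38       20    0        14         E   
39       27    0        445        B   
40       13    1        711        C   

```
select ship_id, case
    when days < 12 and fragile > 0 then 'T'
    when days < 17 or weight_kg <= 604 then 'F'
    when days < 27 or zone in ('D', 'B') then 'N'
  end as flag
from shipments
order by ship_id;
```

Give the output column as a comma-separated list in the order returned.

ship_id=30: days < 17 or weight_kg <= 604 → F
ship_id=31: days < 17 or weight_kg <= 604 → F
ship_id=32: days < 27 or zone in ('D', 'B') → N
ship_id=33: (no match → NULL) → NULL
ship_id=34: days < 27 or zone in ('D', 'B') → N
ship_id=35: days < 17 or weight_kg <= 604 → F
ship_id=36: days < 27 or zone in ('D', 'B') → N
ship_id=37: days < 17 or weight_kg <= 604 → F
ship_id=38: days < 17 or weight_kg <= 604 → F
ship_id=39: days < 17 or weight_kg <= 604 → F
ship_id=40: days < 17 or weight_kg <= 604 → F

F, F, N, NULL, N, F, N, F, F, F, F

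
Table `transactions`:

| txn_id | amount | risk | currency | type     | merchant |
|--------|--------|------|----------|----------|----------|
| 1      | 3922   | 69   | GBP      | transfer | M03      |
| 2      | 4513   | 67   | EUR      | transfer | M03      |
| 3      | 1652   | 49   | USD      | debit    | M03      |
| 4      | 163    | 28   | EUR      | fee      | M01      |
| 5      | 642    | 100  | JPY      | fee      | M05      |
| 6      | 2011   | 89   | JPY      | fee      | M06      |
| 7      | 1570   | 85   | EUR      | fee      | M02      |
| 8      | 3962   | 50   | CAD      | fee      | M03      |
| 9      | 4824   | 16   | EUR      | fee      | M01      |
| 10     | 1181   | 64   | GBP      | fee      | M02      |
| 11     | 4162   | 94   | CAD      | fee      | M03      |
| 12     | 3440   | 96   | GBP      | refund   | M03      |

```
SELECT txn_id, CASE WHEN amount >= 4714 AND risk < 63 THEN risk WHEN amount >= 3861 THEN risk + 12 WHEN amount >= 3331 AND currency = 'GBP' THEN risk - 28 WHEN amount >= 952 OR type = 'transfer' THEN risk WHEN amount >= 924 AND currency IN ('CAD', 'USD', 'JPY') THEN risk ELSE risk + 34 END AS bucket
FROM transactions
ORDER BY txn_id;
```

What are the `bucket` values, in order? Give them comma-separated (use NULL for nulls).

81, 79, 49, 62, 134, 89, 85, 62, 16, 64, 106, 68

txn_id=1: amount >= 3861 → 81
txn_id=2: amount >= 3861 → 79
txn_id=3: amount >= 952 OR type = 'transfer' → 49
txn_id=4: ELSE → 62
txn_id=5: ELSE → 134
txn_id=6: amount >= 952 OR type = 'transfer' → 89
txn_id=7: amount >= 952 OR type = 'transfer' → 85
txn_id=8: amount >= 3861 → 62
txn_id=9: amount >= 4714 AND risk < 63 → 16
txn_id=10: amount >= 952 OR type = 'transfer' → 64
txn_id=11: amount >= 3861 → 106
txn_id=12: amount >= 3331 AND currency = 'GBP' → 68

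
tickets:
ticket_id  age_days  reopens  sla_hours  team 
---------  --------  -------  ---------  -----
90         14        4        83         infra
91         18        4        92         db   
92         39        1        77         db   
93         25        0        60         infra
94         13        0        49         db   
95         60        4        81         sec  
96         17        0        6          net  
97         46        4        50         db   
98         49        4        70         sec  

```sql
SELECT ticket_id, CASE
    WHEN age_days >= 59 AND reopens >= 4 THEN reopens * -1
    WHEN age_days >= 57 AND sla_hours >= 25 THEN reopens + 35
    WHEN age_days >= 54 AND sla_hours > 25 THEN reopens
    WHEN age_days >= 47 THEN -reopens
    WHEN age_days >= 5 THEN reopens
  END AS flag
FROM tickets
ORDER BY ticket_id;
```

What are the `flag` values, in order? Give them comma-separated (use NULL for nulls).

ticket_id=90: age_days >= 5 → 4
ticket_id=91: age_days >= 5 → 4
ticket_id=92: age_days >= 5 → 1
ticket_id=93: age_days >= 5 → 0
ticket_id=94: age_days >= 5 → 0
ticket_id=95: age_days >= 59 AND reopens >= 4 → -4
ticket_id=96: age_days >= 5 → 0
ticket_id=97: age_days >= 5 → 4
ticket_id=98: age_days >= 47 → -4

4, 4, 1, 0, 0, -4, 0, 4, -4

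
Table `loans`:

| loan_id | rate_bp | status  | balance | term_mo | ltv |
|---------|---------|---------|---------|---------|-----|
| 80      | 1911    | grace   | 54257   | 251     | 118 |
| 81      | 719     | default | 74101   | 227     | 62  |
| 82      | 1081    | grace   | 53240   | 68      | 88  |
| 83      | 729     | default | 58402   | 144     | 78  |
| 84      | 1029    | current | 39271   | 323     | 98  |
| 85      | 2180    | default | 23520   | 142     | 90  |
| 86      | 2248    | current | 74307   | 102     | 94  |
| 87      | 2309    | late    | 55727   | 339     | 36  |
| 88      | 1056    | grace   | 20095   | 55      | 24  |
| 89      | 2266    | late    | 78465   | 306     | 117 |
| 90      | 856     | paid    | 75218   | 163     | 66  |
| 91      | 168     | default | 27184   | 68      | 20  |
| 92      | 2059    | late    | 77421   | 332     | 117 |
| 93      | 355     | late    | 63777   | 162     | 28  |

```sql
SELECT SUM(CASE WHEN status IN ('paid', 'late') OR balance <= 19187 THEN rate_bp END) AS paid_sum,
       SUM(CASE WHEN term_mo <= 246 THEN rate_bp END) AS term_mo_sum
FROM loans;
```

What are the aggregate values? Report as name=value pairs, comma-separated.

[paid_sum: status IN ('paid', 'late') OR balance <= 19187]
loan_id=80: ✗
loan_id=81: ✗
loan_id=82: ✗
loan_id=83: ✗
loan_id=84: ✗
loan_id=85: ✗
loan_id=86: ✗
loan_id=87: ✓ → 2309
loan_id=88: ✗
loan_id=89: ✓ → 2266
loan_id=90: ✓ → 856
loan_id=91: ✗
loan_id=92: ✓ → 2059
loan_id=93: ✓ → 355
paid_sum = 2309 + 2266 + 856 + 2059 + 355 = 7845
—
[term_mo_sum: term_mo <= 246]
loan_id=80: ✗
loan_id=81: ✓ → 719
loan_id=82: ✓ → 1081
loan_id=83: ✓ → 729
loan_id=84: ✗
loan_id=85: ✓ → 2180
loan_id=86: ✓ → 2248
loan_id=87: ✗
loan_id=88: ✓ → 1056
loan_id=89: ✗
loan_id=90: ✓ → 856
loan_id=91: ✓ → 168
loan_id=92: ✗
loan_id=93: ✓ → 355
term_mo_sum = 719 + 1081 + 729 + 2180 + 2248 + 1056 + 856 + 168 + 355 = 9392

paid_sum=7845, term_mo_sum=9392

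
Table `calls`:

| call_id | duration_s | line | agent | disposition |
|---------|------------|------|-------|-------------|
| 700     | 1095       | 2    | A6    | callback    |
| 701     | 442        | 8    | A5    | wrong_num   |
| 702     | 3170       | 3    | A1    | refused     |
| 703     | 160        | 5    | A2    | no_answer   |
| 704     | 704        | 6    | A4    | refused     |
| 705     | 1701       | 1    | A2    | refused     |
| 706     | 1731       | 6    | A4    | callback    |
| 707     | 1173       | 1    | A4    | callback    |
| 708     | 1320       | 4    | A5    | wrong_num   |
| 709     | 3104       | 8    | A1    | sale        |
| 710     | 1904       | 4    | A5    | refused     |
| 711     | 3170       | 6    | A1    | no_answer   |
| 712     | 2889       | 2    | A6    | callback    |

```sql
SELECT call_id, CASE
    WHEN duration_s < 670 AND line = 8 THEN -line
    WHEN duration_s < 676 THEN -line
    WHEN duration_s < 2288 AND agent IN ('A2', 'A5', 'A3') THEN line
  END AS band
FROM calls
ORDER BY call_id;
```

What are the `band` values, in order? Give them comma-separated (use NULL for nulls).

NULL, -8, NULL, -5, NULL, 1, NULL, NULL, 4, NULL, 4, NULL, NULL

call_id=700: (no match → NULL) → NULL
call_id=701: duration_s < 670 AND line = 8 → -8
call_id=702: (no match → NULL) → NULL
call_id=703: duration_s < 676 → -5
call_id=704: (no match → NULL) → NULL
call_id=705: duration_s < 2288 AND agent IN ('A2', 'A5', 'A3') → 1
call_id=706: (no match → NULL) → NULL
call_id=707: (no match → NULL) → NULL
call_id=708: duration_s < 2288 AND agent IN ('A2', 'A5', 'A3') → 4
call_id=709: (no match → NULL) → NULL
call_id=710: duration_s < 2288 AND agent IN ('A2', 'A5', 'A3') → 4
call_id=711: (no match → NULL) → NULL
call_id=712: (no match → NULL) → NULL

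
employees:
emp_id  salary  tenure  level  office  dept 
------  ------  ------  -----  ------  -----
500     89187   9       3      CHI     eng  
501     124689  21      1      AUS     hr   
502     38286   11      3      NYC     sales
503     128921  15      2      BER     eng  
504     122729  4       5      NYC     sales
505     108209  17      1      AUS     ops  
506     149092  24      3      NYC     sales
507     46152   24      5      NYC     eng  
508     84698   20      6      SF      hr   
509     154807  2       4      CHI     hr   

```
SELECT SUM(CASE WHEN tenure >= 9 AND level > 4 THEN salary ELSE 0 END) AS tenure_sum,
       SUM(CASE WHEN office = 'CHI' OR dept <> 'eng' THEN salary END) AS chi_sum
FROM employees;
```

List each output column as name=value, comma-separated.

tenure_sum=130850, chi_sum=871697

[tenure_sum: tenure >= 9 AND level > 4]
emp_id=500: ✗
emp_id=501: ✗
emp_id=502: ✗
emp_id=503: ✗
emp_id=504: ✗
emp_id=505: ✗
emp_id=506: ✗
emp_id=507: ✓ → 46152
emp_id=508: ✓ → 84698
emp_id=509: ✗
tenure_sum = 46152 + 84698 = 130850
—
[chi_sum: office = 'CHI' OR dept <> 'eng']
emp_id=500: ✓ → 89187
emp_id=501: ✓ → 124689
emp_id=502: ✓ → 38286
emp_id=503: ✗
emp_id=504: ✓ → 122729
emp_id=505: ✓ → 108209
emp_id=506: ✓ → 149092
emp_id=507: ✗
emp_id=508: ✓ → 84698
emp_id=509: ✓ → 154807
chi_sum = 89187 + 124689 + 38286 + 122729 + 108209 + 149092 + 84698 + 154807 = 871697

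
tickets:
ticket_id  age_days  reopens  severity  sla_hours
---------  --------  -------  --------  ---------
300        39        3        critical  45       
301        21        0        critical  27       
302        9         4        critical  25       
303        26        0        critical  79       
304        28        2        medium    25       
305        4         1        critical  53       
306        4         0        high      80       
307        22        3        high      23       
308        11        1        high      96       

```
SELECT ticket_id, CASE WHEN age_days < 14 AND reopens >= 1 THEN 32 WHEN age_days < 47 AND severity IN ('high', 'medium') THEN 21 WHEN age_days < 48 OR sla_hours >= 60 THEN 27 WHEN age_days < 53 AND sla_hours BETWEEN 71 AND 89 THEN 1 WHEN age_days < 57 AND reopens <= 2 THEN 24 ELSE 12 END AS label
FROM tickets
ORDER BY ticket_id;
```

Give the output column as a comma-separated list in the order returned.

ticket_id=300: age_days < 48 OR sla_hours >= 60 → 27
ticket_id=301: age_days < 48 OR sla_hours >= 60 → 27
ticket_id=302: age_days < 14 AND reopens >= 1 → 32
ticket_id=303: age_days < 48 OR sla_hours >= 60 → 27
ticket_id=304: age_days < 47 AND severity IN ('high', 'medium') → 21
ticket_id=305: age_days < 14 AND reopens >= 1 → 32
ticket_id=306: age_days < 47 AND severity IN ('high', 'medium') → 21
ticket_id=307: age_days < 47 AND severity IN ('high', 'medium') → 21
ticket_id=308: age_days < 14 AND reopens >= 1 → 32

27, 27, 32, 27, 21, 32, 21, 21, 32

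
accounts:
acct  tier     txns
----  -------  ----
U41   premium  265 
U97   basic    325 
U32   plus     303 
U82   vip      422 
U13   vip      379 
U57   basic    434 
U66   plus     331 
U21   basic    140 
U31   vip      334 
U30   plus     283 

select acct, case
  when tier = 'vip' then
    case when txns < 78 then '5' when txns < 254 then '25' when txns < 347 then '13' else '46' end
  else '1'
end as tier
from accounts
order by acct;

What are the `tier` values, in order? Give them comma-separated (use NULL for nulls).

46, 1, 1, 13, 1, 1, 1, 1, 46, 1

acct=U13: tier='vip' → inner[ELSE] → 46
acct=U21: tier='basic' → outer ELSE → 1
acct=U30: tier='plus' → outer ELSE → 1
acct=U31: tier='vip' → inner[txns < 347] → 13
acct=U32: tier='plus' → outer ELSE → 1
acct=U41: tier='premium' → outer ELSE → 1
acct=U57: tier='basic' → outer ELSE → 1
acct=U66: tier='plus' → outer ELSE → 1
acct=U82: tier='vip' → inner[ELSE] → 46
acct=U97: tier='basic' → outer ELSE → 1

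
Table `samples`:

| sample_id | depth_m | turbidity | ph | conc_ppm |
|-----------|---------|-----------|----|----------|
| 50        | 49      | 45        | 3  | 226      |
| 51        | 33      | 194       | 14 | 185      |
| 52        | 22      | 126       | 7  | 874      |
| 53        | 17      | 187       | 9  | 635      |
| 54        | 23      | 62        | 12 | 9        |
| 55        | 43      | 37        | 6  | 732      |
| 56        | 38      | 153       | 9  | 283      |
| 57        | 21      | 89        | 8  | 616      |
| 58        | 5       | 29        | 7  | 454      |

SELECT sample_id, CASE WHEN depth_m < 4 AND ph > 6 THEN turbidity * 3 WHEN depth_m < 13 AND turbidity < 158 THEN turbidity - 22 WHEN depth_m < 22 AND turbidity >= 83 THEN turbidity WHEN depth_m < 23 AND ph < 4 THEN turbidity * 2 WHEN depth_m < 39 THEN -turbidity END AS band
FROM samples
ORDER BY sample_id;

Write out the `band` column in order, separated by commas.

sample_id=50: (no match → NULL) → NULL
sample_id=51: depth_m < 39 → -194
sample_id=52: depth_m < 39 → -126
sample_id=53: depth_m < 22 AND turbidity >= 83 → 187
sample_id=54: depth_m < 39 → -62
sample_id=55: (no match → NULL) → NULL
sample_id=56: depth_m < 39 → -153
sample_id=57: depth_m < 22 AND turbidity >= 83 → 89
sample_id=58: depth_m < 13 AND turbidity < 158 → 7

NULL, -194, -126, 187, -62, NULL, -153, 89, 7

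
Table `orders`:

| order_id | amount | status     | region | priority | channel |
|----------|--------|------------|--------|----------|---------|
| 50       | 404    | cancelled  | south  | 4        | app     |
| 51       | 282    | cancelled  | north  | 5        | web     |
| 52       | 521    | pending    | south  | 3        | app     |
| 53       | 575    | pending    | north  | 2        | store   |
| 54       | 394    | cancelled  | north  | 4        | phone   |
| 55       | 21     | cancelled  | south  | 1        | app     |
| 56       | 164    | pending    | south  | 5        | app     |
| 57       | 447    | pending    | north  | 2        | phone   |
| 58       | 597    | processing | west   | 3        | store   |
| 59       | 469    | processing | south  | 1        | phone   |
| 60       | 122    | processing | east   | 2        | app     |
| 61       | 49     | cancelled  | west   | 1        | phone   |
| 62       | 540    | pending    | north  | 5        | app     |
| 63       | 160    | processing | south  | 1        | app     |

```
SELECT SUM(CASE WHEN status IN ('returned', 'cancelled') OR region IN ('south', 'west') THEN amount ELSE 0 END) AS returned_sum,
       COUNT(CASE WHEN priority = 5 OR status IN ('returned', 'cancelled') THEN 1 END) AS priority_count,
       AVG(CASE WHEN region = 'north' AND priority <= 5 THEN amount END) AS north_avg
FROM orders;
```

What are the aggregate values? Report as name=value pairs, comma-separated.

returned_sum=3061, priority_count=7, north_avg=447.6

[returned_sum: status IN ('returned', 'cancelled') OR region IN ('south', 'west')]
order_id=50: ✓ → 404
order_id=51: ✓ → 282
order_id=52: ✓ → 521
order_id=53: ✗
order_id=54: ✓ → 394
order_id=55: ✓ → 21
order_id=56: ✓ → 164
order_id=57: ✗
order_id=58: ✓ → 597
order_id=59: ✓ → 469
order_id=60: ✗
order_id=61: ✓ → 49
order_id=62: ✗
order_id=63: ✓ → 160
returned_sum = 404 + 282 + 521 + 394 + 21 + 164 + 597 + 469 + 49 + 160 = 3061
—
[priority_count: priority = 5 OR status IN ('returned', 'cancelled')]
order_id=50: ✓ → 1
order_id=51: ✓ → 1
order_id=52: ✗
order_id=53: ✗
order_id=54: ✓ → 1
order_id=55: ✓ → 1
order_id=56: ✓ → 1
order_id=57: ✗
order_id=58: ✗
order_id=59: ✗
order_id=60: ✗
order_id=61: ✓ → 1
order_id=62: ✓ → 1
order_id=63: ✗
priority_count = COUNT(1, 1, 1, 1, 1, 1, 1) = 7
—
[north_avg: region = 'north' AND priority <= 5]
order_id=50: ✗
order_id=51: ✓ → 282
order_id=52: ✗
order_id=53: ✓ → 575
order_id=54: ✓ → 394
order_id=55: ✗
order_id=56: ✗
order_id=57: ✓ → 447
order_id=58: ✗
order_id=59: ✗
order_id=60: ✗
order_id=61: ✗
order_id=62: ✓ → 540
order_id=63: ✗
north_avg = (282 + 575 + 394 + 447 + 540) / 5 = 447.6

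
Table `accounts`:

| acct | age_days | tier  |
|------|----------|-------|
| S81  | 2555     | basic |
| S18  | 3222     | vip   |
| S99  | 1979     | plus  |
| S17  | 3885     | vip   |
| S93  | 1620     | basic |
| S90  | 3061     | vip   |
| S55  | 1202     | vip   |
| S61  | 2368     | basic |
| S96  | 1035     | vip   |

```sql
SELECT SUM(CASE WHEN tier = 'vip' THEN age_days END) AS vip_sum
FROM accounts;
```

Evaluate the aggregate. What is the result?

12405

acct=S81: ✗
acct=S18: ✓ → 3222
acct=S99: ✗
acct=S17: ✓ → 3885
acct=S93: ✗
acct=S90: ✓ → 3061
acct=S55: ✓ → 1202
acct=S61: ✗
acct=S96: ✓ → 1035
vip_sum = 3222 + 3885 + 3061 + 1202 + 1035 = 12405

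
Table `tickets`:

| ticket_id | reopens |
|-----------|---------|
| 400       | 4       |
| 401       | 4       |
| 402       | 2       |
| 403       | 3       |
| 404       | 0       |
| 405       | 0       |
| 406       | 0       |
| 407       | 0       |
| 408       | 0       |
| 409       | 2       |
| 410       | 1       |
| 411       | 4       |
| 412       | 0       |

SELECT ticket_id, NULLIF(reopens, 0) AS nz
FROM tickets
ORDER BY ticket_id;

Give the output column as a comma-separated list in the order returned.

ticket_id=400: reopens=4 vs 0: differ → 4
ticket_id=401: reopens=4 vs 0: differ → 4
ticket_id=402: reopens=2 vs 0: differ → 2
ticket_id=403: reopens=3 vs 0: differ → 3
ticket_id=404: reopens=0 vs 0: equal → NULL
ticket_id=405: reopens=0 vs 0: equal → NULL
ticket_id=406: reopens=0 vs 0: equal → NULL
ticket_id=407: reopens=0 vs 0: equal → NULL
ticket_id=408: reopens=0 vs 0: equal → NULL
ticket_id=409: reopens=2 vs 0: differ → 2
ticket_id=410: reopens=1 vs 0: differ → 1
ticket_id=411: reopens=4 vs 0: differ → 4
ticket_id=412: reopens=0 vs 0: equal → NULL

4, 4, 2, 3, NULL, NULL, NULL, NULL, NULL, 2, 1, 4, NULL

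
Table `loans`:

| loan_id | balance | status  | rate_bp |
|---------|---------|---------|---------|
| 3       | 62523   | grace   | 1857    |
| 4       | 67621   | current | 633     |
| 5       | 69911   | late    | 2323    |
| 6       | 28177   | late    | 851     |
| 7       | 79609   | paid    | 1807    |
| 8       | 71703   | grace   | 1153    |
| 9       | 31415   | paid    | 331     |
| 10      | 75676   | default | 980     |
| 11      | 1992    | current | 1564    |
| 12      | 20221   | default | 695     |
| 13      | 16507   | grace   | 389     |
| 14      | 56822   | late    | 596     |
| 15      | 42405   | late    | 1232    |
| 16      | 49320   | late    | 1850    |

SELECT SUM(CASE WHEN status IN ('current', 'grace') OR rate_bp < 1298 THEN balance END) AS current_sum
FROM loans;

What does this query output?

loan_id=3: ✓ → 62523
loan_id=4: ✓ → 67621
loan_id=5: ✗
loan_id=6: ✓ → 28177
loan_id=7: ✗
loan_id=8: ✓ → 71703
loan_id=9: ✓ → 31415
loan_id=10: ✓ → 75676
loan_id=11: ✓ → 1992
loan_id=12: ✓ → 20221
loan_id=13: ✓ → 16507
loan_id=14: ✓ → 56822
loan_id=15: ✓ → 42405
loan_id=16: ✗
current_sum = 62523 + 67621 + 28177 + 71703 + 31415 + 75676 + 1992 + 20221 + 16507 + 56822 + 42405 = 475062

475062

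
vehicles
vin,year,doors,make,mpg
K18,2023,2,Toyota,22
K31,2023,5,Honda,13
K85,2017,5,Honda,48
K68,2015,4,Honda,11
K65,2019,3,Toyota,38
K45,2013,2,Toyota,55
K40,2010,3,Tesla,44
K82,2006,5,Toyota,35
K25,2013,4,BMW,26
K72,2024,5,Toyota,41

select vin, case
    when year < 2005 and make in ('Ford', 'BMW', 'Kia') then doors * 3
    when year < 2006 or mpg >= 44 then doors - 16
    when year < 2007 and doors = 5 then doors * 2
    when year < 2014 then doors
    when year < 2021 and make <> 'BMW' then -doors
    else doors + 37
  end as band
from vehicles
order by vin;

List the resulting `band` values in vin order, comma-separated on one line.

39, 4, 42, -13, -14, -3, -4, 42, 10, -11

vin=K18: ELSE → 39
vin=K25: year < 2014 → 4
vin=K31: ELSE → 42
vin=K40: year < 2006 or mpg >= 44 → -13
vin=K45: year < 2006 or mpg >= 44 → -14
vin=K65: year < 2021 and make <> 'BMW' → -3
vin=K68: year < 2021 and make <> 'BMW' → -4
vin=K72: ELSE → 42
vin=K82: year < 2007 and doors = 5 → 10
vin=K85: year < 2006 or mpg >= 44 → -11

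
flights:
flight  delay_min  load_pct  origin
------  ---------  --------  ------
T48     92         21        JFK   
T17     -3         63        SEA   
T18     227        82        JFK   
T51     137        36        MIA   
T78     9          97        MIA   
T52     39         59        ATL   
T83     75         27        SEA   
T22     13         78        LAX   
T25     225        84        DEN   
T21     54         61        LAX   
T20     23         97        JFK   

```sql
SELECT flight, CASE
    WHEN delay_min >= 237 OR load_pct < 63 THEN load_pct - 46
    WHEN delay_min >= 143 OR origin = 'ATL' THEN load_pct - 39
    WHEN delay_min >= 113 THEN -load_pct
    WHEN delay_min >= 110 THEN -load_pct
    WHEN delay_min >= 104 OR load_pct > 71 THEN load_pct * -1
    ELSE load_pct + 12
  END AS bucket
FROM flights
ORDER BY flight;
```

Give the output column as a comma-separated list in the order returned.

flight=T17: ELSE → 75
flight=T18: delay_min >= 143 OR origin = 'ATL' → 43
flight=T20: delay_min >= 104 OR load_pct > 71 → -97
flight=T21: delay_min >= 237 OR load_pct < 63 → 15
flight=T22: delay_min >= 104 OR load_pct > 71 → -78
flight=T25: delay_min >= 143 OR origin = 'ATL' → 45
flight=T48: delay_min >= 237 OR load_pct < 63 → -25
flight=T51: delay_min >= 237 OR load_pct < 63 → -10
flight=T52: delay_min >= 237 OR load_pct < 63 → 13
flight=T78: delay_min >= 104 OR load_pct > 71 → -97
flight=T83: delay_min >= 237 OR load_pct < 63 → -19

75, 43, -97, 15, -78, 45, -25, -10, 13, -97, -19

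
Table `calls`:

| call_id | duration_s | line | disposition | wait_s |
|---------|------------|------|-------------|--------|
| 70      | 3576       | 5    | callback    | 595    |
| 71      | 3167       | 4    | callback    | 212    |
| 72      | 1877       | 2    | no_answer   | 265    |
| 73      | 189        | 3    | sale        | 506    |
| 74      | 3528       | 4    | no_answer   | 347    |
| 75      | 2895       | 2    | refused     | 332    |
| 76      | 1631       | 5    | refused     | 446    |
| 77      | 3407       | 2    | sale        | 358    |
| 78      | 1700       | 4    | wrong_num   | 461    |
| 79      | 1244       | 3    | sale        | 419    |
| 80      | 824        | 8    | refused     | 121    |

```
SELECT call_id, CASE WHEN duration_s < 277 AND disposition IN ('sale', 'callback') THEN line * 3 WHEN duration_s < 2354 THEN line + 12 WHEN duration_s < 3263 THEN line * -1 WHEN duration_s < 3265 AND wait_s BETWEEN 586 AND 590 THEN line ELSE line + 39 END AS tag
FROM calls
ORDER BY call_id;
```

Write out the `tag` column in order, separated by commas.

call_id=70: ELSE → 44
call_id=71: duration_s < 3263 → -4
call_id=72: duration_s < 2354 → 14
call_id=73: duration_s < 277 AND disposition IN ('sale', 'callback') → 9
call_id=74: ELSE → 43
call_id=75: duration_s < 3263 → -2
call_id=76: duration_s < 2354 → 17
call_id=77: ELSE → 41
call_id=78: duration_s < 2354 → 16
call_id=79: duration_s < 2354 → 15
call_id=80: duration_s < 2354 → 20

44, -4, 14, 9, 43, -2, 17, 41, 16, 15, 20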